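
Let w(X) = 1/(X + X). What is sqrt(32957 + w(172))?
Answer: 71*sqrt(193414)/172 ≈ 181.54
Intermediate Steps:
w(X) = 1/(2*X)
sqrt(32957 + w(172)) = sqrt(32957 + (1/2)/172) = sqrt(32957 + (1/2)*(1/172)) = sqrt(32957 + 1/344) = sqrt(11337209/344) = 71*sqrt(193414)/172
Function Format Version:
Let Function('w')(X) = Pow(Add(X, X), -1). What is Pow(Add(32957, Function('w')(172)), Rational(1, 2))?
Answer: Mul(Rational(71, 172), Pow(193414, Rational(1, 2))) ≈ 181.54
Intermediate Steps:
Function('w')(X) = Mul(Rational(1, 2), Pow(X, -1)) (Function('w')(X) = Pow(Mul(2, X), -1) = Mul(Rational(1, 2), Pow(X, -1)))
Pow(Add(32957, Function('w')(172)), Rational(1, 2)) = Pow(Add(32957, Mul(Rational(1, 2), Pow(172, -1))), Rational(1, 2)) = Pow(Add(32957, Mul(Rational(1, 2), Rational(1, 172))), Rational(1, 2)) = Pow(Add(32957, Rational(1, 344)), Rational(1, 2)) = Pow(Rational(11337209, 344), Rational(1, 2)) = Mul(Rational(71, 172), Pow(193414, Rational(1, 2)))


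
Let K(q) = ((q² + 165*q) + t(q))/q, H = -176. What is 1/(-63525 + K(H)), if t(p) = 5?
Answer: -176/11182341 ≈ -1.5739e-5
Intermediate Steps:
K(q) = (5 + q² + 165*q)/q (K(q) = ((q² + 165*q) + 5)/q = (5 + q² + 165*q)/q)
1/(-63525 + K(H)) = 1/(-63525 + (165 - 176 + 5/(-176))) = 1/(-63525 + (165 - 176 + 5*(-1/176))) = 1/(-63525 + (165 - 176 - 5/176)) = 1/(-63525 - 1941/176) = 1/(-11182341/176) = -176/11182341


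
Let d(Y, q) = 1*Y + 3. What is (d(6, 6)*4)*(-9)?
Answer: -324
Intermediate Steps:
d(Y, q) = 3 + Y (d(Y, q) = Y + 3 = 3 + Y)
(d(6, 6)*4)*(-9) = ((3 + 6)*4)*(-9) = (9*4)*(-9) = 36*(-9) = -324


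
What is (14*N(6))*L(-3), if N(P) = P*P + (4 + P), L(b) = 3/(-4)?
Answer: -483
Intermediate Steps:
L(b) = -¾ (L(b) = 3*(-¼) = -¾)
N(P) = 4 + P + P² (N(P) = P² + (4 + P) = 4 + P + P²)
(14*N(6))*L(-3) = (14*(4 + 6 + 6²))*(-¾) = (14*(4 + 6 + 36))*(-¾) = (14*46)*(-¾) = 644*(-¾) = -483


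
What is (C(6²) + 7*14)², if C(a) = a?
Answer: 17956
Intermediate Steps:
(C(6²) + 7*14)² = (6² + 7*14)² = (36 + 98)² = 134² = 17956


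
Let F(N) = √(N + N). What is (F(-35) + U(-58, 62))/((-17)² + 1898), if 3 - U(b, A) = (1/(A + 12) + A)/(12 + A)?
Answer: 11839/11976012 + I*√70/2187 ≈ 0.00098856 + 0.0038256*I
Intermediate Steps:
U(b, A) = 3 - (A + 1/(12 + A))/(12 + A) (U(b, A) = 3 - (1/(A + 12) + A)/(12 + A) = 3 - (1/(12 + A) + A)/(12 + A) = 3 - (A + 1/(12 + A))/(12 + A))
F(N) = √2*√N (F(N) = √(2*N) = √2*√N)
(F(-35) + U(-58, 62))/((-17)² + 1898) = (√2*√(-35) + (431 + 2*62² + 60*62)/(144 + 62² + 24*62))/((-17)² + 1898) = (√2*(I*√35) + (431 + 2*3844 + 3720)/(144 + 3844 + 1488))/(289 + 1898) = (I*√70 + (431 + 7688 + 3720)/5476)/2187 = (I*√70 + (1/5476)*11839)*(1/2187) = (I*√70 + 11839/5476)*(1/2187) = (11839/5476 + I*√70)*(1/2187) = 11839/11976012 + I*√70/2187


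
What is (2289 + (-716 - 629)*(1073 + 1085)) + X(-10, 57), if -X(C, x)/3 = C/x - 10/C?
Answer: -55104246/19 ≈ -2.9002e+6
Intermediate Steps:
X(C, x) = 30/C - 3*C/x (X(C, x) = -3*(C/x - 10/C) = -3*(-10/C + C/x) = 30/C - 3*C/x)
(2289 + (-716 - 629)*(1073 + 1085)) + X(-10, 57) = (2289 + (-716 - 629)*(1073 + 1085)) + (30/(-10) - 3*(-10)/57) = (2289 - 1345*2158) + (30*(-⅒) - 3*(-10)*1/57) = (2289 - 2902510) + (-3 + 10/19) = -2900221 - 47/19 = -55104246/19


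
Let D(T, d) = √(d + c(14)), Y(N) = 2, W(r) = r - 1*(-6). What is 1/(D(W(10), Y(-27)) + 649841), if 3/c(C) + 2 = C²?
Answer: 126069154/81924905104123 - √75854/81924905104123 ≈ 1.5388e-6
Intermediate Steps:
W(r) = 6 + r (W(r) = r + 6 = 6 + r)
c(C) = 3/(-2 + C²)
D(T, d) = √(3/194 + d) (D(T, d) = √(d + 3/(-2 + 14²)) = √(d + 3/(-2 + 196)) = √(d + 3/194) = √(3/194 + d))
1/(D(W(10), Y(-27)) + 649841) = 1/(√(582 + 37636*2)/194 + 649841) = 1/(√(582 + 75272)/194 + 649841) = 1/(√75854/194 + 649841) = 1/(649841 + √75854/194)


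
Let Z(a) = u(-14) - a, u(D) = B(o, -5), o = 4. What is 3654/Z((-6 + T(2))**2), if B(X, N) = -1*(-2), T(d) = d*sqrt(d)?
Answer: -4263/17 - 2436*sqrt(2)/17 ≈ -453.41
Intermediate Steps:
T(d) = d**(3/2)
B(X, N) = 2
u(D) = 2
Z(a) = 2 - a
3654/Z((-6 + T(2))**2) = 3654/(2 - (-6 + 2**(3/2))**2) = 3654/(2 - (-6 + 2*sqrt(2))**2)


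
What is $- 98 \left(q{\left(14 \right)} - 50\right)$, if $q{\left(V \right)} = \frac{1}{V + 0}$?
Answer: $4893$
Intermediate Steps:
$q{\left(V \right)} = \frac{1}{V}$
$- 98 \left(q{\left(14 \right)} - 50\right) = - 98 \left(\frac{1}{14} - 50\right) = \left(-98\right) \left(- \frac{699}{14}\right) = 4893$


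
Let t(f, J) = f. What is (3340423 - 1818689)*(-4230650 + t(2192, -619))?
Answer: -6434588306172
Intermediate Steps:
(3340423 - 1818689)*(-4230650 + t(2192, -619)) = (3340423 - 1818689)*(-4230650 + 2192) = 1521734*(-4228458) = -6434588306172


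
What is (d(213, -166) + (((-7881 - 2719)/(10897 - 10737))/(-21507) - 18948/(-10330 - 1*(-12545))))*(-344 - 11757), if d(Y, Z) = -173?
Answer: 418633744421929/190552020 ≈ 2.1970e+6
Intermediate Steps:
(d(213, -166) + (((-7881 - 2719)/(10897 - 10737))/(-21507) - 18948/(-10330 - 1*(-12545))))*(-344 - 11757) = (-173 + (((-7881 - 2719)/(10897 - 10737))/(-21507) - 18948/(-10330 - 1*(-12545))))*(-344 - 11757) = (-173 + (-10600/160*(-1/21507) - 18948/(-10330 + 12545)))*(-12101) = (-173 + (-10600*1/160*(-1/21507) - 18948/2215))*(-12101) = (-173 + (-265/4*(-1/21507) - 18948*1/2215))*(-12101) = (-173 + (265/86028 - 18948/2215))*(-12101) = (-173 - 1629471569/190552020)*(-12101) = -34594971029/190552020*(-12101) = 418633744421929/190552020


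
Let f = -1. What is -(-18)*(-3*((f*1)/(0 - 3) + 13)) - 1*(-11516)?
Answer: 10796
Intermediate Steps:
-(-18)*(-3*((f*1)/(0 - 3) + 13)) - 1*(-11516) = -(-18)*(-3*((-1*1)/(0 - 3) + 13)) - 1*(-11516) = -(-18)*(-3*(-1/(-3) + 13)) + 11516 = -(-18)*(-3*(-1*(-⅓) + 13)) + 11516 = -(-18)*(-3*(⅓ + 13)) + 11516 = -(-18)*(-3*40/3) + 11516 = -(-18)*(-40) + 11516 = -18*40 + 11516 = -720 + 11516 = 10796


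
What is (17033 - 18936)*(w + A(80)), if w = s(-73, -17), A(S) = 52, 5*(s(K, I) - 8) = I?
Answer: -538549/5 ≈ -1.0771e+5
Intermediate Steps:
s(K, I) = 8 + I/5
w = 23/5 (w = 8 + (⅕)*(-17) = 8 - 17/5 = 23/5 ≈ 4.6000)
(17033 - 18936)*(w + A(80)) = (17033 - 18936)*(23/5 + 52) = -1903*283/5 = -538549/5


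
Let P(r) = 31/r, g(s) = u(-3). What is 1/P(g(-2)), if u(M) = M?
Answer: -3/31 ≈ -0.096774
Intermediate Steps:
g(s) = -3
1/P(g(-2)) = 1/(31/(-3)) = 1/(31*(-⅓)) = 1/(-31/3) = -3/31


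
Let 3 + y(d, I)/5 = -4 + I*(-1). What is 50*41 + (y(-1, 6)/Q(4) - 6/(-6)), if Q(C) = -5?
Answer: 2064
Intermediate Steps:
y(d, I) = -35 - 5*I (y(d, I) = -15 + 5*(-4 + I*(-1)) = -15 + 5*(-4 - I) = -15 + (-20 - 5*I) = -35 - 5*I)
50*41 + (y(-1, 6)/Q(4) - 6/(-6)) = 50*41 + ((-35 - 5*6)/(-5) - 6/(-6)) = 2050 + ((-35 - 30)*(-1/5) - 6*(-1/6)) = 2050 + (-65*(-1/5) + 1) = 2050 + (13 + 1) = 2050 + 14 = 2064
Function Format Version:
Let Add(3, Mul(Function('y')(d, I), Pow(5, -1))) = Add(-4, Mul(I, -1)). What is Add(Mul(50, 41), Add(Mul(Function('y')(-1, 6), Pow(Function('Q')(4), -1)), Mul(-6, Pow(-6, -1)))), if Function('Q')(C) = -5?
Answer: 2064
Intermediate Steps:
Function('y')(d, I) = Add(-35, Mul(-5, I)) (Function('y')(d, I) = Add(-15, Mul(5, Add(-4, Mul(I, -1)))) = Add(-15, Mul(5, Add(-4, Mul(-1, I)))) = Add(-15, Add(-20, Mul(-5, I))) = Add(-35, Mul(-5, I)))
Add(Mul(50, 41), Add(Mul(Function('y')(-1, 6), Pow(Function('Q')(4), -1)), Mul(-6, Pow(-6, -1)))) = Add(Mul(50, 41), Add(Mul(Add(-35, Mul(-5, 6)), Pow(-5, -1)), Mul(-6, Pow(-6, -1)))) = Add(2050, Add(Mul(Add(-35, -30), Rational(-1, 5)), Mul(-6, Rational(-1, 6)))) = Add(2050, Add(Mul(-65, Rational(-1, 5)), 1)) = Add(2050, Add(13, 1)) = Add(2050, 14) = 2064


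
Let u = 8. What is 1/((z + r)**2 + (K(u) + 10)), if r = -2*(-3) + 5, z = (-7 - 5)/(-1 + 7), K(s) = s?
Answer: 1/99 ≈ 0.010101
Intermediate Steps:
z = -2 (z = -12/6 = -12*1/6 = -2)
r = 11 (r = 6 + 5 = 11)
1/((z + r)**2 + (K(u) + 10)) = 1/((-2 + 11)**2 + (8 + 10)) = 1/(9**2 + 18) = 1/(81 + 18) = 1/99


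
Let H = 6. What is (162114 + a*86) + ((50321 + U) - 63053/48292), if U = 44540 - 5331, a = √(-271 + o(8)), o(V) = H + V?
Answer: 12152328995/48292 + 86*I*√257 ≈ 2.5164e+5 + 1378.7*I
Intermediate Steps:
o(V) = 6 + V
a = I*√257 (a = √(-271 + (6 + 8)) = √(-271 + 14) = √(-257) = I*√257 ≈ 16.031*I)
U = 39209
(162114 + a*86) + ((50321 + U) - 63053/48292) = (162114 + (I*√257)*86) + ((50321 + 39209) - 63053/48292) = (162114 + 86*I*√257) + (89530 - 63053*1/48292) = (162114 + 86*I*√257) + (89530 - 63053/48292) = (162114 + 86*I*√257) + 4323519707/48292 = 12152328995/48292 + 86*I*√257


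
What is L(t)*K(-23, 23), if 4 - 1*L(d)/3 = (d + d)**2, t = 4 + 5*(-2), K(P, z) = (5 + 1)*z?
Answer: -57960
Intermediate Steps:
K(P, z) = 6*z
t = -6 (t = 4 - 10 = -6)
L(d) = 12 - 12*d**2 (L(d) = 12 - 3*(d + d)**2 = 12 - 3*4*d**2 = 12 - 12*d**2)
L(t)*K(-23, 23) = (12 - 12*(-6)**2)*(6*23) = (12 - 12*36)*138 = (12 - 432)*138 = -420*138 = -57960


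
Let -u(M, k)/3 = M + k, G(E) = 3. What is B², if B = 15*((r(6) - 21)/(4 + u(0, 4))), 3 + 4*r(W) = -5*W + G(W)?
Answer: 731025/256 ≈ 2855.6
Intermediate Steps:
u(M, k) = -3*M - 3*k (u(M, k) = -3*(M + k) = -3*M - 3*k)
r(W) = -5*W/4 (r(W) = -¾ + (-5*W + 3)/4 = -¾ + (3 - 5*W)/4 = -¾ + (¾ - 5*W/4) = -5*W/4)
B = 855/16 (B = 15*((-5/4*6 - 21)/(4 + (-3*0 - 3*4))) = 15*((-15/2 - 21)/(4 + (0 - 12))) = 15*(-57/(2*(4 - 12))) = 15*(-57/2/(-8)) = 15*(-57/2*(-⅛)) = 15*(57/16) = 855/16 ≈ 53.438)
B² = (855/16)² = 731025/256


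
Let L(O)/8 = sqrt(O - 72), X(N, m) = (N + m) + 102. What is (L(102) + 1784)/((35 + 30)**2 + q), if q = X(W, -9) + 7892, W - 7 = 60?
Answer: 1784/12277 + 8*sqrt(30)/12277 ≈ 0.14888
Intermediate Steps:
W = 67 (W = 7 + 60 = 67)
X(N, m) = 102 + N + m
L(O) = 8*sqrt(-72 + O) (L(O) = 8*sqrt(O - 72) = 8*sqrt(-72 + O))
q = 8052 (q = (102 + 67 - 9) + 7892 = 160 + 7892 = 8052)
(L(102) + 1784)/((35 + 30)**2 + q) = (8*sqrt(-72 + 102) + 1784)/((35 + 30)**2 + 8052) = (8*sqrt(30) + 1784)/(65**2 + 8052) = (1784 + 8*sqrt(30))/(4225 + 8052) = (1784 + 8*sqrt(30))/12277 = (1784 + 8*sqrt(30))*(1/12277) = 1784/12277 + 8*sqrt(30)/12277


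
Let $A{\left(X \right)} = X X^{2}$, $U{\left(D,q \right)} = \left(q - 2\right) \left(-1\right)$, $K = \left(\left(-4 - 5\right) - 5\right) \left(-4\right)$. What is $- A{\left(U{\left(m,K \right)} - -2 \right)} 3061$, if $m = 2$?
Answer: $430401088$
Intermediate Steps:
$K = 56$ ($K = \left(-9 - 5\right) \left(-4\right) = \left(-14\right) \left(-4\right) = 56$)
$U{\left(D,q \right)} = 2 - q$ ($U{\left(D,q \right)} = \left(-2 + q\right) \left(-1\right) = 2 - q$)
$A{\left(X \right)} = X^{3}$
$- A{\left(U{\left(m,K \right)} - -2 \right)} 3061 = - \left(\left(2 - 56\right) - -2\right)^{3} \cdot 3061 = - \left(\left(2 - 56\right) + 2\right)^{3} \cdot 3061 = - \left(-54 + 2\right)^{3} \cdot 3061 = - \left(-52\right)^{3} \cdot 3061 = \left(-1\right) \left(-140608\right) 3061 = 140608 \cdot 3061 = 430401088$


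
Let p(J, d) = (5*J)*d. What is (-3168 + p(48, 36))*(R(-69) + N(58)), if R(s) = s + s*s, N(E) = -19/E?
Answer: 744512112/29 ≈ 2.5673e+7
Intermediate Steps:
p(J, d) = 5*J*d
R(s) = s + s**2
(-3168 + p(48, 36))*(R(-69) + N(58)) = (-3168 + 5*48*36)*(-69*(1 - 69) - 19/58) = (-3168 + 8640)*(-69*(-68) - 19*1/58) = 5472*(4692 - 19/58) = 5472*(272117/58) = 744512112/29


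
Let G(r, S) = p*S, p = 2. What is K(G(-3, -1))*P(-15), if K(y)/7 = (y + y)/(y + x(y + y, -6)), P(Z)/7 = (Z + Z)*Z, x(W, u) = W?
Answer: 14700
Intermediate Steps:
G(r, S) = 2*S
P(Z) = 14*Z² (P(Z) = 7*((Z + Z)*Z) = 7*((2*Z)*Z) = 7*(2*Z²) = 14*Z²)
K(y) = 14/3 (K(y) = 7*((y + y)/(y + (y + y))) = 7*((2*y)/(y + 2*y)) = 7*((2*y)/((3*y))) = 7*((2*y)*(1/(3*y))) = 7*(⅔) = 14/3)
K(G(-3, -1))*P(-15) = 14*(14*(-15)²)/3 = 14*(14*225)/3 = (14/3)*3150 = 14700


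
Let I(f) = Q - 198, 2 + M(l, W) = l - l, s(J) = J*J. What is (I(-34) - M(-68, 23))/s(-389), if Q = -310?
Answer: -506/151321 ≈ -0.0033439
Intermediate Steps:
s(J) = J**2
M(l, W) = -2 (M(l, W) = -2 + (l - l) = -2 + 0 = -2)
I(f) = -508 (I(f) = -310 - 198 = -508)
(I(-34) - M(-68, 23))/s(-389) = (-508 - 1*(-2))/((-389)**2) = (-508 + 2)/151321 = -506*1/151321 = -506/151321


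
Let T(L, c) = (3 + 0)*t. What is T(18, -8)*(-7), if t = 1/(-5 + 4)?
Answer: 21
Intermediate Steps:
t = -1 (t = 1/(-1) = -1)
T(L, c) = -3 (T(L, c) = (3 + 0)*(-1) = 3*(-1) = -3)
T(18, -8)*(-7) = -3*(-7) = 21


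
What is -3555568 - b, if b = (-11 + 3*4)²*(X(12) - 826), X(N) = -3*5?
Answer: -3554727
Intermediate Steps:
X(N) = -15
b = -841 (b = (-11 + 3*4)²*(-15 - 826) = (-11 + 12)²*(-841) = 1²*(-841) = 1*(-841) = -841)
-3555568 - b = -3555568 - 1*(-841) = -3555568 + 841 = -3554727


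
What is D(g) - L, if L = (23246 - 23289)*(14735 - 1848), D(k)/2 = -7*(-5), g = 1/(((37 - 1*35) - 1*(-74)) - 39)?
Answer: 554211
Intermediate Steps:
g = 1/37 (g = 1/(((37 - 35) + 74) - 39) = 1/((2 + 74) - 39) = 1/(76 - 39) = 1/37 ≈ 0.027027)
D(k) = 70 (D(k) = 2*(-7*(-5)) = 2*35 = 70)
L = -554141 (L = -43*12887 = -554141)
D(g) - L = 70 - 1*(-554141) = 70 + 554141 = 554211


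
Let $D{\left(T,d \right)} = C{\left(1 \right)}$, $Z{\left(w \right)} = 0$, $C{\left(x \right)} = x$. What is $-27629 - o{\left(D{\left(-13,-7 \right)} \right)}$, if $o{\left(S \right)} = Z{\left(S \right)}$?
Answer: $-27629$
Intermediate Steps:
$D{\left(T,d \right)} = 1$
$o{\left(S \right)} = 0$
$-27629 - o{\left(D{\left(-13,-7 \right)} \right)} = -27629 - 0 = -27629 + 0 = -27629$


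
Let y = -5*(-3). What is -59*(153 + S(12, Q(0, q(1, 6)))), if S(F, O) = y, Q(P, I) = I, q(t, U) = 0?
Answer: -9912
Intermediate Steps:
y = 15
S(F, O) = 15
-59*(153 + S(12, Q(0, q(1, 6)))) = -59*(153 + 15) = -59*168 = -9912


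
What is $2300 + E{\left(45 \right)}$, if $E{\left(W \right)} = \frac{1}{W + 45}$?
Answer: $\frac{207001}{90} \approx 2300.0$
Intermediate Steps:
$E{\left(W \right)} = \frac{1}{45 + W}$
$2300 + E{\left(45 \right)} = 2300 + \frac{1}{45 + 45} = 2300 + \frac{1}{90} = \frac{207001}{90}$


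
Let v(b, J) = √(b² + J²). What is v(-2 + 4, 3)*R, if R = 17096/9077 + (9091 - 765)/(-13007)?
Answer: 146792570*√13/118064539 ≈ 4.4829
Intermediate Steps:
R = 146792570/118064539 (R = 17096*(1/9077) + 8326*(-1/13007) = 17096/9077 - 8326/13007 = 146792570/118064539 ≈ 1.2433)
v(b, J) = √(J² + b²)
v(-2 + 4, 3)*R = √(3² + (-2 + 4)²)*(146792570/118064539) = √(9 + 2²)*(146792570/118064539) = √(9 + 4)*(146792570/118064539) = √13*(146792570/118064539) = 146792570*√13/118064539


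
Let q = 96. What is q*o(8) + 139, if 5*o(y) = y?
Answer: 1463/5 ≈ 292.60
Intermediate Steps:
o(y) = y/5
q*o(8) + 139 = 96*((⅕)*8) + 139 = 96*(8/5) + 139 = 768/5 + 139 = 1463/5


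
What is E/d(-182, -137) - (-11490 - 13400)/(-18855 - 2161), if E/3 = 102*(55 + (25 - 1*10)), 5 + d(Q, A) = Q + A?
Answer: -6364265/94572 ≈ -67.295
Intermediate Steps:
d(Q, A) = -5 + A + Q (d(Q, A) = -5 + (Q + A) = -5 + (A + Q) = -5 + A + Q)
E = 21420 (E = 3*(102*(55 + (25 - 1*10))) = 3*(102*(55 + (25 - 10))) = 3*(102*(55 + 15)) = 3*(102*70) = 3*7140 = 21420)
E/d(-182, -137) - (-11490 - 13400)/(-18855 - 2161) = 21420/(-5 - 137 - 182) - (-11490 - 13400)/(-18855 - 2161) = 21420/(-324) - (-24890)/(-21016) = 21420*(-1/324) - (-24890)*(-1)/21016 = -595/9 - 1*12445/10508 = -595/9 - 12445/10508 = -6364265/94572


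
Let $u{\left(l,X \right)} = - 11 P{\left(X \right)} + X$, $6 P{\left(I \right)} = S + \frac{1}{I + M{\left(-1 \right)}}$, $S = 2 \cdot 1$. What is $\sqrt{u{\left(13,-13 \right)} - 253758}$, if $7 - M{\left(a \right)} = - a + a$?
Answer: $\frac{i \sqrt{9135877}}{6} \approx 503.76 i$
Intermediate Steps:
$M{\left(a \right)} = 7$ ($M{\left(a \right)} = 7 - \left(- a + a\right) = 7 - 0 = 7 + 0 = 7$)
$S = 2$
$P{\left(I \right)} = \frac{1}{3} + \frac{1}{6 \left(7 + I\right)}$ ($P{\left(I \right)} = \frac{2 + \frac{1}{I + 7}}{6} = \frac{2 + \frac{1}{7 + I}}{6} = \frac{1}{3} + \frac{1}{6 \left(7 + I\right)}$)
$u{\left(l,X \right)} = X - \frac{11 \left(15 + 2 X\right)}{6 \left(7 + X\right)}$ ($u{\left(l,X \right)} = - 11 \frac{15 + 2 X}{6 \left(7 + X\right)} + X = - \frac{11 \left(15 + 2 X\right)}{6 \left(7 + X\right)} + X = X - \frac{11 \left(15 + 2 X\right)}{6 \left(7 + X\right)}$)
$\sqrt{u{\left(13,-13 \right)} - 253758} = \sqrt{\frac{-165 + 6 \left(-13\right)^{2} + 20 \left(-13\right)}{6 \left(7 - 13\right)} - 253758} = \sqrt{\frac{-165 + 6 \cdot 169 - 260}{6 \left(-6\right)} - 253758} = \sqrt{\frac{1}{6} \left(- \frac{1}{6}\right) \left(-165 + 1014 - 260\right) - 253758} = \sqrt{\frac{1}{6} \left(- \frac{1}{6}\right) 589 - 253758} = \sqrt{- \frac{589}{36} - 253758} = \sqrt{- \frac{9135877}{36}} = \frac{i \sqrt{9135877}}{6}$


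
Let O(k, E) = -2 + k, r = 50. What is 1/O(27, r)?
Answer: 1/25 ≈ 0.040000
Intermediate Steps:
1/O(27, r) = 1/(-2 + 27) = 1/25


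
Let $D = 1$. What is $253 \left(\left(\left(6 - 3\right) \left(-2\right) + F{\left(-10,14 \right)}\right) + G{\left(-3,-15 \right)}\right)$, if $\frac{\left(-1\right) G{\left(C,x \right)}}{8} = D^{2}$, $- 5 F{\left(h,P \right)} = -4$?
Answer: $- \frac{16698}{5} \approx -3339.6$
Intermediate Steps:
$F{\left(h,P \right)} = \frac{4}{5}$ ($F{\left(h,P \right)} = \left(- \frac{1}{5}\right) \left(-4\right) = \frac{4}{5}$)
$G{\left(C,x \right)} = -8$ ($G{\left(C,x \right)} = - 8 \cdot 1^{2} = \left(-8\right) 1 = -8$)
$253 \left(\left(\left(6 - 3\right) \left(-2\right) + F{\left(-10,14 \right)}\right) + G{\left(-3,-15 \right)}\right) = 253 \left(\left(\left(6 - 3\right) \left(-2\right) + \frac{4}{5}\right) - 8\right) = 253 \left(\left(3 \left(-2\right) + \frac{4}{5}\right) - 8\right) = 253 \left(\left(-6 + \frac{4}{5}\right) - 8\right) = 253 \left(- \frac{26}{5} - 8\right) = 253 \left(- \frac{66}{5}\right) = - \frac{16698}{5}$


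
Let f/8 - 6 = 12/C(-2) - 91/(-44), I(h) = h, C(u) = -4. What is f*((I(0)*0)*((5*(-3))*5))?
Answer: 0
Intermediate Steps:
f = 446/11 (f = 48 + 8*(12/(-4) - 91/(-44)) = 48 + 8*(12*(-¼) - 91*(-1/44)) = 48 + 8*(-3 + 91/44) = 48 + 8*(-41/44) = 48 - 82/11 = 446/11 ≈ 40.545)
f*((I(0)*0)*((5*(-3))*5)) = 446*((0*0)*((5*(-3))*5))/11 = 446*(0*(-15*5))/11 = 446*(0*(-75))/11 = (446/11)*0 = 0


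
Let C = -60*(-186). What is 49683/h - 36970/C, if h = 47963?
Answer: -121872983/53526708 ≈ -2.2769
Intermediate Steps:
C = 11160
49683/h - 36970/C = 49683/47963 - 36970/11160 = 49683*(1/47963) - 36970*1/11160 = 49683/47963 - 3697/1116 = -121872983/53526708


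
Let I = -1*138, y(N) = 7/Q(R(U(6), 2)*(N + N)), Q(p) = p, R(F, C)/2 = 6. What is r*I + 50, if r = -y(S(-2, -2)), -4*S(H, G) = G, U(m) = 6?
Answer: 261/2 ≈ 130.50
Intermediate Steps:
S(H, G) = -G/4
R(F, C) = 12 (R(F, C) = 2*6 = 12)
y(N) = 7/(24*N) (y(N) = 7/((12*(N + N))) = 7/((12*(2*N))) = 7/((24*N)) = 7*(1/(24*N)) = 7/(24*N))
I = -138
r = -7/12 (r = -7/(24*((-¼*(-2)))) = -7/(24*½) = -7*2/24 = -1*7/12 = -7/12 ≈ -0.58333)
r*I + 50 = -7/12*(-138) + 50 = 161/2 + 50 = 261/2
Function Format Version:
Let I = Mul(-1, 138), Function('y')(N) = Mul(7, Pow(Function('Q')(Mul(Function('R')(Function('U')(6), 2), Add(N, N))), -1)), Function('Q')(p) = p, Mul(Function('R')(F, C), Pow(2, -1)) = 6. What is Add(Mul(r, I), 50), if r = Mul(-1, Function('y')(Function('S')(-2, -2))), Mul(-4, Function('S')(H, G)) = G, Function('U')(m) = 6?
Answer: Rational(261, 2) ≈ 130.50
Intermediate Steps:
Function('S')(H, G) = Mul(Rational(-1, 4), G)
Function('R')(F, C) = 12 (Function('R')(F, C) = Mul(2, 6) = 12)
Function('y')(N) = Mul(Rational(7, 24), Pow(N, -1)) (Function('y')(N) = Mul(7, Pow(Mul(12, Add(N, N)), -1)) = Mul(7, Pow(Mul(12, Mul(2, N)), -1)) = Mul(7, Pow(Mul(24, N), -1)) = Mul(7, Mul(Rational(1, 24), Pow(N, -1))) = Mul(Rational(7, 24), Pow(N, -1)))
I = -138
r = Rational(-7, 12) (r = Mul(-1, Mul(Rational(7, 24), Pow(Mul(Rational(-1, 4), -2), -1))) = Mul(-1, Mul(Rational(7, 24), Pow(Rational(1, 2), -1))) = Mul(-1, Mul(Rational(7, 24), 2)) = Mul(-1, Rational(7, 12)) = Rational(-7, 12) ≈ -0.58333)
Add(Mul(r, I), 50) = Add(Mul(Rational(-7, 12), -138), 50) = Add(Rational(161, 2), 50) = Rational(261, 2)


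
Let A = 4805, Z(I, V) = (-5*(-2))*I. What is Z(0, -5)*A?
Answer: 0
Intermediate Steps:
Z(I, V) = 10*I
Z(0, -5)*A = (10*0)*4805 = 0*4805 = 0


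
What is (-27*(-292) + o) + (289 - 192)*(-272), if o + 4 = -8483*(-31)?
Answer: 244469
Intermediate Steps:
o = 262969 (o = -4 - 8483*(-31) = -4 + 262973 = 262969)
(-27*(-292) + o) + (289 - 192)*(-272) = (-27*(-292) + 262969) + (289 - 192)*(-272) = (7884 + 262969) + 97*(-272) = 270853 - 26384 = 244469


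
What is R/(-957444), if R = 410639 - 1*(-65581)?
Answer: -39685/79787 ≈ -0.49739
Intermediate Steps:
R = 476220 (R = 410639 + 65581 = 476220)
R/(-957444) = 476220/(-957444) = 476220*(-1/957444) = -39685/79787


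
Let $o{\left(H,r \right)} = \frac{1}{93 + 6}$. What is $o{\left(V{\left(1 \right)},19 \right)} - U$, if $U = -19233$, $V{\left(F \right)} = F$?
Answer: $\frac{1904068}{99} \approx 19233.0$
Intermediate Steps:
$o{\left(H,r \right)} = \frac{1}{99}$
$o{\left(V{\left(1 \right)},19 \right)} - U = \frac{1}{99} - -19233 = \frac{1}{99} + 19233 = \frac{1904068}{99}$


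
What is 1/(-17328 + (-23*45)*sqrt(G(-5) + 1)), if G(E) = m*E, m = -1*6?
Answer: -5776/89017203 + 115*sqrt(31)/29672401 ≈ -4.3308e-5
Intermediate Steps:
m = -6
G(E) = -6*E
1/(-17328 + (-23*45)*sqrt(G(-5) + 1)) = 1/(-17328 + (-23*45)*sqrt(-6*(-5) + 1)) = 1/(-17328 - 1035*sqrt(30 + 1)) = 1/(-17328 - 1035*sqrt(31))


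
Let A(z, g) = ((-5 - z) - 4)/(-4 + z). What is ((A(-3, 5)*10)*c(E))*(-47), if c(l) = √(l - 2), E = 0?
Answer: -2820*I*√2/7 ≈ -569.73*I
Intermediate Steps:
c(l) = √(-2 + l)
A(z, g) = (-9 - z)/(-4 + z)
((A(-3, 5)*10)*c(E))*(-47) = ((((-9 - 1*(-3))/(-4 - 3))*10)*√(-2 + 0))*(-47) = ((((-9 + 3)/(-7))*10)*√(-2))*(-47) = ((-⅐*(-6)*10)*(I*√2))*(-47) = (((6/7)*10)*(I*√2))*(-47) = (60*(I*√2)/7)*(-47) = (60*I*√2/7)*(-47) = -2820*I*√2/7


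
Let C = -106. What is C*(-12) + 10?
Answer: 1282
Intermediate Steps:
C*(-12) + 10 = -106*(-12) + 10 = 1272 + 10 = 1282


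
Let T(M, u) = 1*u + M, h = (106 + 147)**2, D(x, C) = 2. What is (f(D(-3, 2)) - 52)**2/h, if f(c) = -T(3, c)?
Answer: 3249/64009 ≈ 0.050758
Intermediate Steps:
h = 64009 (h = 253**2 = 64009)
T(M, u) = M + u (T(M, u) = u + M = M + u)
f(c) = -3 - c (f(c) = -(3 + c) = -3 - c)
(f(D(-3, 2)) - 52)**2/h = ((-3 - 1*2) - 52)**2/64009 = ((-3 - 2) - 52)**2*(1/64009) = (-5 - 52)**2*(1/64009) = (-57)**2*(1/64009) = 3249*(1/64009) = 3249/64009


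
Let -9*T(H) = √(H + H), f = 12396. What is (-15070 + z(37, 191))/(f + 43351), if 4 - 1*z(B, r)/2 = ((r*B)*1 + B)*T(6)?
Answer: -15062/55747 + 9472*√3/167241 ≈ -0.17209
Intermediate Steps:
T(H) = -√2*√H/9 (T(H) = -√(H + H)/9 = -√2*√H/9)
z(B, r) = 8 + 4*√3*(B + B*r)/9 (z(B, r) = 8 - 2*((r*B)*1 + B)*(-√2*√6/9) = 8 - 2*((B*r)*1 + B)*(-2*√3/9) = 8 - 2*(B*r + B)*(-2*√3/9) = 8 - 2*(B + B*r)*(-2*√3/9) = 8 - (-4)*√3*(B + B*r)/9 = 8 + 4*√3*(B + B*r)/9)
(-15070 + z(37, 191))/(f + 43351) = (-15070 + (8 + (4/9)*37*√3 + (4/9)*37*191*√3))/(12396 + 43351) = (-15070 + (8 + 148*√3/9 + 28268*√3/9))/55747 = (-15070 + (8 + 9472*√3/3))*(1/55747) = (-15062 + 9472*√3/3)*(1/55747) = -15062/55747 + 9472*√3/167241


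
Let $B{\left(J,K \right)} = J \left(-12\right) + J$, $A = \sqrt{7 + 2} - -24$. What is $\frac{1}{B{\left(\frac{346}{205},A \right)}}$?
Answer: $- \frac{205}{3806} \approx -0.053862$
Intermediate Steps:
$A = 27$ ($A = \sqrt{9} + 24 = 3 + 24 = 27$)
$B{\left(J,K \right)} = - 11 J$ ($B{\left(J,K \right)} = - 12 J + J = - 11 J$)
$\frac{1}{B{\left(\frac{346}{205},A \right)}} = \frac{1}{\left(-11\right) \frac{346}{205}} = \frac{1}{- \frac{3806}{205}} = - \frac{205}{3806}$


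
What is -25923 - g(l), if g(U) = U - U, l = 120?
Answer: -25923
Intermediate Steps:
g(U) = 0
-25923 - g(l) = -25923 - 1*0 = -25923 + 0 = -25923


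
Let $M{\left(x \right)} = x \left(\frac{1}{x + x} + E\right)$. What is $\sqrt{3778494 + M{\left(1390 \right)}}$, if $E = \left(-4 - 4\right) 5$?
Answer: $\frac{\sqrt{14891578}}{2} \approx 1929.5$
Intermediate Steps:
$E = -40$ ($E = \left(-8\right) 5 = -40$)
$M{\left(x \right)} = x \left(-40 + \frac{1}{2 x}\right)$ ($M{\left(x \right)} = x \left(\frac{1}{x + x} - 40\right) = x \left(\frac{1}{2 x} - 40\right) = x \left(-40 + \frac{1}{2 x}\right)$)
$\sqrt{3778494 + M{\left(1390 \right)}} = \sqrt{3778494 + \left(\frac{1}{2} - 55600\right)} = \sqrt{3778494 - \frac{111199}{2}} = \sqrt{\frac{7445789}{2}} = \frac{\sqrt{14891578}}{2}$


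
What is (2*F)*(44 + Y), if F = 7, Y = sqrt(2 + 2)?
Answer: 644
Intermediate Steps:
Y = 2 (Y = sqrt(4) = 2)
(2*F)*(44 + Y) = (2*7)*(44 + 2) = 14*46 = 644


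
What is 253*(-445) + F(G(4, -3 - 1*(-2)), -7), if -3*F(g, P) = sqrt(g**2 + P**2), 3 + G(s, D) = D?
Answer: -112585 - sqrt(65)/3 ≈ -1.1259e+5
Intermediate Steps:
G(s, D) = -3 + D
F(g, P) = -sqrt(P**2 + g**2)/3 (F(g, P) = -sqrt(g**2 + P**2)/3 = -sqrt(P**2 + g**2)/3)
253*(-445) + F(G(4, -3 - 1*(-2)), -7) = 253*(-445) - sqrt((-7)**2 + (-3 + (-3 - 1*(-2)))**2)/3 = -112585 - sqrt(49 + (-3 + (-3 + 2))**2)/3 = -112585 - sqrt(49 + (-3 - 1)**2)/3 = -112585 - sqrt(49 + (-4)**2)/3 = -112585 - sqrt(49 + 16)/3 = -112585 - sqrt(65)/3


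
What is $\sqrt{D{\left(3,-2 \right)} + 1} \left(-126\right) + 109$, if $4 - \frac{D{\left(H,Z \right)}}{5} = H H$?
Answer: $109 - 252 i \sqrt{6} \approx 109.0 - 617.27 i$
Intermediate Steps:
$D{\left(H,Z \right)} = 20 - 5 H^{2}$ ($D{\left(H,Z \right)} = 20 - 5 H H = 20 - 5 H^{2}$)
$\sqrt{D{\left(3,-2 \right)} + 1} \left(-126\right) + 109 = \sqrt{\left(20 - 5 \cdot 3^{2}\right) + 1} \left(-126\right) + 109 = \sqrt{\left(20 - 45\right) + 1} \left(-126\right) + 109 = \sqrt{-25 + 1} \left(-126\right) + 109 = \sqrt{-24} \left(-126\right) + 109 = 2 i \sqrt{6} \left(-126\right) + 109 = - 252 i \sqrt{6} + 109 = 109 - 252 i \sqrt{6}$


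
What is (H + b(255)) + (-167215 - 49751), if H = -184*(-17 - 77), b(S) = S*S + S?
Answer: -134390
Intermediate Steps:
b(S) = S + S² (b(S) = S² + S = S + S²)
H = 17296 (H = -184*(-94) = 17296)
(H + b(255)) + (-167215 - 49751) = (17296 + 255*(1 + 255)) + (-167215 - 49751) = (17296 + 255*256) - 216966 = (17296 + 65280) - 216966 = 82576 - 216966 = -134390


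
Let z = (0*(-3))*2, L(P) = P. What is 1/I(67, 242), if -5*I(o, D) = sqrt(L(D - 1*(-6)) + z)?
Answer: -5*sqrt(62)/124 ≈ -0.31750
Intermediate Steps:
z = 0 (z = 0*2 = 0)
I(o, D) = -sqrt(6 + D)/5 (I(o, D) = -sqrt((D - 1*(-6)) + 0)/5 = -sqrt((D + 6) + 0)/5 = -sqrt((6 + D) + 0)/5 = -sqrt(6 + D)/5)
1/I(67, 242) = 1/(-sqrt(6 + 242)/5) = 1/(-2*sqrt(62)/5) = -5*sqrt(62)/124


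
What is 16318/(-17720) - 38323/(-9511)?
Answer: 261941531/84267460 ≈ 3.1085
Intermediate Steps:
16318/(-17720) - 38323/(-9511) = 16318*(-1/17720) - 38323*(-1/9511) = -8159/8860 + 38323/9511 = 261941531/84267460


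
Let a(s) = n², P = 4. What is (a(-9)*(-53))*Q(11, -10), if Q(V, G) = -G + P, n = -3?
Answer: -6678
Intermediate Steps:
Q(V, G) = 4 - G (Q(V, G) = -G + 4 = 4 - G)
a(s) = 9 (a(s) = (-3)² = 9)
(a(-9)*(-53))*Q(11, -10) = (9*(-53))*(4 - 1*(-10)) = -477*(4 + 10) = -477*14 = -6678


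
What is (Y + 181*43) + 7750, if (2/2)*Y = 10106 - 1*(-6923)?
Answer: 32562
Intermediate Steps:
Y = 17029 (Y = 10106 - 1*(-6923) = 10106 + 6923 = 17029)
(Y + 181*43) + 7750 = (17029 + 181*43) + 7750 = (17029 + 7783) + 7750 = 24812 + 7750 = 32562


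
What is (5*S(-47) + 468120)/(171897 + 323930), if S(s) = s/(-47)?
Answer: 468125/495827 ≈ 0.94413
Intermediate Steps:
S(s) = -s/47 (S(s) = s*(-1/47) = -s/47)
(5*S(-47) + 468120)/(171897 + 323930) = (5*(-1/47*(-47)) + 468120)/(171897 + 323930) = (5*1 + 468120)/495827 = (5 + 468120)*(1/495827) = 468125*(1/495827) = 468125/495827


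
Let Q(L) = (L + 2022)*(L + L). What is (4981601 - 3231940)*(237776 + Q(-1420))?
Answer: -2575333024544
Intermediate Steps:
Q(L) = 2*L*(2022 + L) (Q(L) = (2022 + L)*(2*L) = 2*L*(2022 + L))
(4981601 - 3231940)*(237776 + Q(-1420)) = (4981601 - 3231940)*(237776 + 2*(-1420)*(2022 - 1420)) = 1749661*(237776 + 2*(-1420)*602) = 1749661*(237776 - 1709680) = 1749661*(-1471904) = -2575333024544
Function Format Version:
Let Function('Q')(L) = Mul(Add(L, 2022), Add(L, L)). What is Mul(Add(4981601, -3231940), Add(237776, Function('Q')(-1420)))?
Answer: -2575333024544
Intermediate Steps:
Function('Q')(L) = Mul(2, L, Add(2022, L)) (Function('Q')(L) = Mul(Add(2022, L), Mul(2, L)) = Mul(2, L, Add(2022, L)))
Mul(Add(4981601, -3231940), Add(237776, Function('Q')(-1420))) = Mul(Add(4981601, -3231940), Add(237776, Mul(2, -1420, Add(2022, -1420)))) = Mul(1749661, Add(237776, Mul(2, -1420, 602))) = Mul(1749661, Add(237776, -1709680)) = Mul(1749661, -1471904) = -2575333024544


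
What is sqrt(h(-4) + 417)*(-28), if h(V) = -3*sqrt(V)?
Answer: -28*sqrt(417 - 6*I) ≈ -571.79 + 4.1134*I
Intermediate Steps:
sqrt(h(-4) + 417)*(-28) = sqrt(-6*I + 417)*(-28) = sqrt(417 - 6*I)*(-28) = -28*sqrt(417 - 6*I)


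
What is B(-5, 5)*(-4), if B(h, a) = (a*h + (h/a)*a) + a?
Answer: 100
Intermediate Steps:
B(h, a) = a + h + a*h (B(h, a) = (a*h + h) + a = (h + a*h) + a = a + h + a*h)
B(-5, 5)*(-4) = (5 - 5 + 5*(-5))*(-4) = (5 - 5 - 25)*(-4) = -25*(-4) = 100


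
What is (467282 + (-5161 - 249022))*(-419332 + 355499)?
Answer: -13602748467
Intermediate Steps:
(467282 + (-5161 - 249022))*(-419332 + 355499) = (467282 - 254183)*(-63833) = 213099*(-63833) = -13602748467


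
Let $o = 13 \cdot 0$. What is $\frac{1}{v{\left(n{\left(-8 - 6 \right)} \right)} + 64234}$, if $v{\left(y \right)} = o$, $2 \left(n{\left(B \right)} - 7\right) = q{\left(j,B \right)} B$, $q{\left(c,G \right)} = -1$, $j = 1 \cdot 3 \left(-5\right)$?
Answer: $\frac{1}{64234} \approx 1.5568 \cdot 10^{-5}$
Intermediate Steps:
$o = 0$
$j = -15$ ($j = 3 \left(-5\right) = -15$)
$n{\left(B \right)} = 7 - \frac{B}{2}$ ($n{\left(B \right)} = 7 + \frac{\left(-1\right) B}{2} = 7 - \frac{B}{2}$)
$v{\left(y \right)} = 0$
$\frac{1}{v{\left(n{\left(-8 - 6 \right)} \right)} + 64234} = \frac{1}{0 + 64234} = \frac{1}{64234}$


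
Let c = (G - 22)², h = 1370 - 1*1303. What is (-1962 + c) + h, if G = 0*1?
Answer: -1411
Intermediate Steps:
h = 67 (h = 1370 - 1303 = 67)
G = 0
c = 484 (c = (0 - 22)² = (-22)² = 484)
(-1962 + c) + h = (-1962 + 484) + 67 = -1478 + 67 = -1411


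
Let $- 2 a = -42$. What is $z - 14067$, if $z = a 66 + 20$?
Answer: $-12661$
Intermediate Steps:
$a = 21$ ($a = \left(- \frac{1}{2}\right) \left(-42\right) = 21$)
$z = 1406$ ($z = 21 \cdot 66 + 20 = 1386 + 20 = 1406$)
$z - 14067 = 1406 - 14067 = -12661$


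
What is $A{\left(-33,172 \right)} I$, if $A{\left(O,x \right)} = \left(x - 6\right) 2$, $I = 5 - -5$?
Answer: $3320$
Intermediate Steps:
$I = 10$ ($I = 5 + 5 = 10$)
$A{\left(O,x \right)} = -12 + 2 x$ ($A{\left(O,x \right)} = \left(-6 + x\right) 2 = -12 + 2 x$)
$A{\left(-33,172 \right)} I = \left(-12 + 2 \cdot 172\right) 10 = \left(-12 + 344\right) 10 = 332 \cdot 10 = 3320$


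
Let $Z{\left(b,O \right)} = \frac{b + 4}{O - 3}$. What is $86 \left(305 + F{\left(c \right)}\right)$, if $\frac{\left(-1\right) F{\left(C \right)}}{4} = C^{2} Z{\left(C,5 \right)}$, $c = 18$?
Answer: $-1199786$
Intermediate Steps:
$Z{\left(b,O \right)} = \frac{4 + b}{-3 + O}$
$F{\left(C \right)} = - 4 C^{2} \left(2 + \frac{C}{2}\right)$ ($F{\left(C \right)} = - 4 C^{2} \frac{4 + C}{-3 + 5} = - 4 C^{2} \frac{4 + C}{2} = - 4 C^{2} \left(2 + \frac{C}{2}\right)$)
$86 \left(305 + F{\left(c \right)}\right) = 86 \left(305 + 2 \cdot 18^{2} \left(-4 - 18\right)\right) = 86 \left(305 + 2 \cdot 324 \left(-4 - 18\right)\right) = 86 \left(305 + 2 \cdot 324 \left(-22\right)\right) = 86 \left(305 - 14256\right) = 86 \left(-13951\right) = -1199786$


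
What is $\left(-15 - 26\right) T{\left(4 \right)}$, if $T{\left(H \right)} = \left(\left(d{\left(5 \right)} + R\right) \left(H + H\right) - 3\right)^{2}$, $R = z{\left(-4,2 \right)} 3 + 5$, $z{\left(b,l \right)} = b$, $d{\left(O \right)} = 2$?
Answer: $-75809$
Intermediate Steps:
$R = -7$ ($R = \left(-4\right) 3 + 5 = -12 + 5 = -7$)
$T{\left(H \right)} = \left(-3 - 10 H\right)^{2}$ ($T{\left(H \right)} = \left(\left(2 - 7\right) \left(H + H\right) - 3\right)^{2} = \left(- 5 \cdot 2 H - 3\right)^{2} = \left(- 10 H - 3\right)^{2} = \left(-3 - 10 H\right)^{2}$)
$\left(-15 - 26\right) T{\left(4 \right)} = \left(-15 - 26\right) \left(3 + 10 \cdot 4\right)^{2} = - 41 \left(3 + 40\right)^{2} = - 41 \cdot 43^{2} = \left(-41\right) 1849 = -75809$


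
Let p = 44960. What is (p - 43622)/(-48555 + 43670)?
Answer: -1338/4885 ≈ -0.27390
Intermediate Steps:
(p - 43622)/(-48555 + 43670) = (44960 - 43622)/(-48555 + 43670) = 1338/(-4885) = 1338*(-1/4885) = -1338/4885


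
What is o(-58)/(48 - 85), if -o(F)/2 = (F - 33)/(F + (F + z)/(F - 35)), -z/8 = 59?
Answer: 8463/89984 ≈ 0.094050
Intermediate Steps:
z = -472 (z = -8*59 = -472)
o(F) = -2*(-33 + F)/(F + (-472 + F)/(-35 + F)) (o(F) = -2*(F - 33)/(F + (F - 472)/(F - 35)) = -2*(-33 + F)/(F + (-472 + F)/(-35 + F)))
o(-58)/(48 - 85) = (2*(1155 + (-58)² - 68*(-58))/(472 - 1*(-58)² + 34*(-58)))/(48 - 85) = (2*(1155 + 3364 + 3944)/(472 - 1*3364 - 1972))/(-37) = -2*8463/(37*(472 - 3364 - 1972)) = -2*8463/(37*(-4864)) = -2*(-1)*8463/(37*4864) = -1/37*(-8463/2432) = 8463/89984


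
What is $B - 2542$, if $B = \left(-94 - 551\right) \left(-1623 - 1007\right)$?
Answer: $1693808$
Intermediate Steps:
$B = 1696350$ ($B = - 645 \left(-1623 - 1007\right) = \left(-645\right) \left(-2630\right) = 1696350$)
$B - 2542 = 1696350 - 2542 = 1693808$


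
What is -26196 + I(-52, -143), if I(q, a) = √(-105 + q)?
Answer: -26196 + I*√157 ≈ -26196.0 + 12.53*I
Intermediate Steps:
-26196 + I(-52, -143) = -26196 + √(-105 - 52) = -26196 + √(-157) = -26196 + I*√157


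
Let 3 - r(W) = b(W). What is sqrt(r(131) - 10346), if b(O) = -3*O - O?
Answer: 3*I*sqrt(1091) ≈ 99.091*I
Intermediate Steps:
b(O) = -4*O
r(W) = 3 + 4*W (r(W) = 3 - (-4)*W = 3 + 4*W)
sqrt(r(131) - 10346) = sqrt((3 + 4*131) - 10346) = sqrt((3 + 524) - 10346) = sqrt(527 - 10346) = sqrt(-9819) = 3*I*sqrt(1091)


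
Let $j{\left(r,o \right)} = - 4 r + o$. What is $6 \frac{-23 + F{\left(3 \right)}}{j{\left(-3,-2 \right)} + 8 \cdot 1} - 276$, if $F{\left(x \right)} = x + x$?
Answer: $- \frac{845}{3} \approx -281.67$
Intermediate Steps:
$j{\left(r,o \right)} = o - 4 r$
$F{\left(x \right)} = 2 x$
$6 \frac{-23 + F{\left(3 \right)}}{j{\left(-3,-2 \right)} + 8 \cdot 1} - 276 = 6 \frac{-23 + 2 \cdot 3}{\left(-2 - -12\right) + 8 \cdot 1} - 276 = 6 \frac{-23 + 6}{\left(-2 + 12\right) + 8} - 276 = 6 \left(- \frac{17}{10 + 8}\right) - 276 = 6 \left(- \frac{17}{18}\right) - 276 = - \frac{17}{3} - 276 = - \frac{845}{3}$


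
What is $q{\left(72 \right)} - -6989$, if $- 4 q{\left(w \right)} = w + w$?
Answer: $6953$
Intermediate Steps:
$q{\left(w \right)} = - \frac{w}{2}$ ($q{\left(w \right)} = - \frac{w + w}{4} = - \frac{2 w}{4} = - \frac{w}{2}$)
$q{\left(72 \right)} - -6989 = \left(- \frac{1}{2}\right) 72 - -6989 = -36 + 6989 = 6953$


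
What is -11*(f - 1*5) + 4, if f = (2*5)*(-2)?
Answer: 279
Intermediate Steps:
f = -20 (f = 10*(-2) = -20)
-11*(f - 1*5) + 4 = -11*(-20 - 1*5) + 4 = -11*(-20 - 5) + 4 = -11*(-25) + 4 = 275 + 4 = 279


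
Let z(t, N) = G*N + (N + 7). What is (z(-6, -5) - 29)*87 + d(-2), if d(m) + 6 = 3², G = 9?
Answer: -6261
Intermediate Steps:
z(t, N) = 7 + 10*N (z(t, N) = 9*N + (N + 7) = 9*N + (7 + N) = 7 + 10*N)
d(m) = 3 (d(m) = -6 + 3² = -6 + 9 = 3)
(z(-6, -5) - 29)*87 + d(-2) = ((7 + 10*(-5)) - 29)*87 + 3 = ((7 - 50) - 29)*87 + 3 = (-43 - 29)*87 + 3 = -72*87 + 3 = -6264 + 3 = -6261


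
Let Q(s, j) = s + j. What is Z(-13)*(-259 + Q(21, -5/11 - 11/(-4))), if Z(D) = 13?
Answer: -134823/44 ≈ -3064.2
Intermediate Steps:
Q(s, j) = j + s
Z(-13)*(-259 + Q(21, -5/11 - 11/(-4))) = 13*(-259 + ((-5/11 - 11/(-4)) + 21)) = 13*(-259 + ((-5*1/11 - 11*(-¼)) + 21)) = 13*(-259 + ((-5/11 + 11/4) + 21)) = 13*(-259 + (101/44 + 21)) = 13*(-259 + 1025/44) = 13*(-10371/44) = -134823/44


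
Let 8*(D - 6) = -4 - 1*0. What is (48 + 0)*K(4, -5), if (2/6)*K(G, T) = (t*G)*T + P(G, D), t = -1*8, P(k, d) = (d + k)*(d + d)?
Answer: 38088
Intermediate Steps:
D = 11/2 (D = 6 + (-4 - 1*0)/8 = 6 + (-4 + 0)/8 = 6 + (⅛)*(-4) = 6 - ½ = 11/2 ≈ 5.5000)
P(k, d) = 2*d*(d + k) (P(k, d) = (d + k)*(2*d) = 2*d*(d + k))
t = -8
K(G, T) = 363/2 + 33*G - 24*G*T (K(G, T) = 3*((-8*G)*T + 2*(11/2)*(11/2 + G)) = 3*(-8*G*T + (121/2 + 11*G)) = 3*(121/2 + 11*G - 8*G*T) = 363/2 + 33*G - 24*G*T)
(48 + 0)*K(4, -5) = (48 + 0)*(363/2 + 33*4 - 24*4*(-5)) = 48*(363/2 + 132 + 480) = 48*(1587/2) = 38088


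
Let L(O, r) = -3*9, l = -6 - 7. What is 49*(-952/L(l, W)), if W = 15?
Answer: 46648/27 ≈ 1727.7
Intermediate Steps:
l = -13
L(O, r) = -27
49*(-952/L(l, W)) = 49*(-952/(-27)) = 49*(-952*(-1/27)) = 49*(952/27) = 46648/27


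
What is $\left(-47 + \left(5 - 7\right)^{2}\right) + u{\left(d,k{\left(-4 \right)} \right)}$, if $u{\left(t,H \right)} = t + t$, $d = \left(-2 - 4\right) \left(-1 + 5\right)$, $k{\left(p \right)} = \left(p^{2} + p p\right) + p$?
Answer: $-91$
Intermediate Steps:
$k{\left(p \right)} = p + 2 p^{2}$ ($k{\left(p \right)} = \left(p^{2} + p^{2}\right) + p = 2 p^{2} + p = p + 2 p^{2}$)
$d = -24$ ($d = \left(-6\right) 4 = -24$)
$u{\left(t,H \right)} = 2 t$
$\left(-47 + \left(5 - 7\right)^{2}\right) + u{\left(d,k{\left(-4 \right)} \right)} = \left(-47 + \left(5 - 7\right)^{2}\right) + 2 \left(-24\right) = \left(-47 + \left(-2\right)^{2}\right) - 48 = \left(-47 + 4\right) - 48 = -43 - 48 = -91$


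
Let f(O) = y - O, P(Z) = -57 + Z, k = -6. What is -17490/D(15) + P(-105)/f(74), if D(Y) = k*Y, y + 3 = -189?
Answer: 77782/399 ≈ 194.94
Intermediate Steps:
y = -192 (y = -3 - 189 = -192)
D(Y) = -6*Y
f(O) = -192 - O
-17490/D(15) + P(-105)/f(74) = -17490/((-6*15)) + (-57 - 105)/(-192 - 1*74) = -17490/(-90) - 162/(-192 - 74) = -17490*(-1/90) - 162/(-266) = 583/3 - 162*(-1/266) = 583/3 + 81/133 = 77782/399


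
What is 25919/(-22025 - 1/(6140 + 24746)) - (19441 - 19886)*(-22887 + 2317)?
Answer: -6226900746335384/680264151 ≈ -9.1536e+6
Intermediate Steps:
25919/(-22025 - 1/(6140 + 24746)) - (19441 - 19886)*(-22887 + 2317) = 25919/(-22025 - 1/30886) - (-445)*(-20570) = 25919/(-22025 - 1*1/30886) - 1*9153650 = 25919/(-22025 - 1/30886) - 9153650 = 25919/(-680264151/30886) - 9153650 = 25919*(-30886/680264151) - 9153650 = -800534234/680264151 - 9153650 = -6226900746335384/680264151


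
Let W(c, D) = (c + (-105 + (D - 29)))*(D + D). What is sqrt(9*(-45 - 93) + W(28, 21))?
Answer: 2*I*sqrt(1203) ≈ 69.369*I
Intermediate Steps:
W(c, D) = 2*D*(-134 + D + c) (W(c, D) = (c + (-105 + (-29 + D)))*(2*D) = (c + (-134 + D))*(2*D) = (-134 + D + c)*(2*D) = 2*D*(-134 + D + c))
sqrt(9*(-45 - 93) + W(28, 21)) = sqrt(9*(-45 - 93) + 2*21*(-134 + 21 + 28)) = sqrt(9*(-138) + 2*21*(-85)) = sqrt(-1242 - 3570) = sqrt(-4812) = 2*I*sqrt(1203)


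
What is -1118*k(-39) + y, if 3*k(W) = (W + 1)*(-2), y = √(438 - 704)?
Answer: -84968/3 + I*√266 ≈ -28323.0 + 16.31*I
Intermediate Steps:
y = I*√266 (y = √(-266) = I*√266 ≈ 16.31*I)
k(W) = -⅔ - 2*W/3 (k(W) = ((W + 1)*(-2))/3 = ((1 + W)*(-2))/3 = (-2 - 2*W)/3 = -⅔ - 2*W/3)
-1118*k(-39) + y = -1118*(-⅔ - ⅔*(-39)) + I*√266 = -1118*(-⅔ + 26) + I*√266 = -1118*76/3 + I*√266 = -84968/3 + I*√266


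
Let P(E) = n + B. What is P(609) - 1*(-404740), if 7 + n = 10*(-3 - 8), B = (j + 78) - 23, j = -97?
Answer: 404581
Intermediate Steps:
B = -42 (B = (-97 + 78) - 23 = -19 - 23 = -42)
n = -117 (n = -7 + 10*(-3 - 8) = -7 + 10*(-11) = -7 - 110 = -117)
P(E) = -159 (P(E) = -117 - 42 = -159)
P(609) - 1*(-404740) = -159 - 1*(-404740) = -159 + 404740 = 404581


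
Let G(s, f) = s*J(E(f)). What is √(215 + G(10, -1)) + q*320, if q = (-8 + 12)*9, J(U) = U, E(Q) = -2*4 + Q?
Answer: 11520 + 5*√5 ≈ 11531.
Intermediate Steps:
E(Q) = -8 + Q
G(s, f) = s*(-8 + f)
q = 36 (q = 4*9 = 36)
√(215 + G(10, -1)) + q*320 = √(215 + 10*(-8 - 1)) + 36*320 = √(215 + 10*(-9)) + 11520 = √(215 - 90) + 11520 = √125 + 11520 = 5*√5 + 11520 = 11520 + 5*√5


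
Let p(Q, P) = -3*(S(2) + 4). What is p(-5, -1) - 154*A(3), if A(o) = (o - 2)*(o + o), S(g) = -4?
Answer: -924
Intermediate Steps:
A(o) = 2*o*(-2 + o) (A(o) = (-2 + o)*(2*o) = 2*o*(-2 + o))
p(Q, P) = 0 (p(Q, P) = -3*(-4 + 4) = -3*0 = 0)
p(-5, -1) - 154*A(3) = 0 - 308*3*(-2 + 3) = 0 - 308*3 = 0 - 154*6 = 0 - 924 = -924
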